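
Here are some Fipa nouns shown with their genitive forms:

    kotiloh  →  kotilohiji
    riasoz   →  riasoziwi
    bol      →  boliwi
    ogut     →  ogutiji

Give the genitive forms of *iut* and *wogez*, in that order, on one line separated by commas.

The pattern is voicing of the final consonant: -iji when the stem ends in a voiceless consonant (*kotiloh*, *ogut*); -iwi when the stem ends in a voiced consonant (*riasoz*, *bol*).
*iut* — final consonant /t/ (voiceless) → -iji → *iutiji*.
*wogez*: final consonant = /z/, voiced → -iwi → *wogeziwi*.

iutiji, wogeziwi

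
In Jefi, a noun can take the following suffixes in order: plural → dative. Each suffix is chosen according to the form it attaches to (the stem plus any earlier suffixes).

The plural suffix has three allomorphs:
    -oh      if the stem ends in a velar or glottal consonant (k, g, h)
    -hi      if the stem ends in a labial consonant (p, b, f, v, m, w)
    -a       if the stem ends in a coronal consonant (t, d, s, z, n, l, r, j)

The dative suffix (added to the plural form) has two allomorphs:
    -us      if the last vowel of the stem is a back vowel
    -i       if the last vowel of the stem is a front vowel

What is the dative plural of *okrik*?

okrikohus

*okrik* — final consonant /k/ (velar/glottal) → -oh → *okrikoh*.
The plural form *okrikoh* — last vowel /o/ (a back vowel) → -us → *okrikohus*.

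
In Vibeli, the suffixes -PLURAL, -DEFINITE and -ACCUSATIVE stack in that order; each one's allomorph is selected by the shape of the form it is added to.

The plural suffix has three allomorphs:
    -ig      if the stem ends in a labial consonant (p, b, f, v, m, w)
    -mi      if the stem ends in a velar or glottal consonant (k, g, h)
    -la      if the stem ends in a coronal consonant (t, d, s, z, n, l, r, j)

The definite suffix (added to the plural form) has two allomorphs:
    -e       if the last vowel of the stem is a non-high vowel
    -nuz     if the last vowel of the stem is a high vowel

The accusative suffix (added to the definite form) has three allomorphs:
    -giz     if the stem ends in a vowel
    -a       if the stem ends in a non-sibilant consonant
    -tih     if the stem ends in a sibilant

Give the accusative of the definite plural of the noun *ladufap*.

ladufapignuztih

Since the final consonant of *ladufap* is /p/ (labial), it takes -ig, giving *ladufapig*.
The last vowel of the plural form *ladufapig* is /i/, which is a high vowel, so the definite suffix is -nuz, giving *ladufapignuz*.
The final sound of the definite form *ladufapignuz* is /z/, which is a sibilant, so the accusative suffix is -tih, giving *ladufapignuztih*.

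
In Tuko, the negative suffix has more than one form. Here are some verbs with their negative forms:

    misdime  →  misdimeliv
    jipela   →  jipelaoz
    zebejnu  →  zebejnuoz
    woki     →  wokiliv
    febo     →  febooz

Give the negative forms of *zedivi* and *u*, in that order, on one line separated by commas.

The alternation tracks the last vowel of the stem — -liv when the last vowel of the stem is a front vowel (*misdime*, *woki*); -oz when the last vowel of the stem is a back vowel (*jipela*, *zebejnu*, *febo*).
The last vowel of *zedivi* is /i/, which is a front vowel, so the suffix is -liv, giving *zediviliv*.
Since the last vowel of *u* is /u/ (a back vowel), it takes -oz, giving *uoz*.

zediviliv, uoz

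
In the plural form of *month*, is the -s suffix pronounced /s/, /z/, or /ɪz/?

The stem *month* ends in a voiceless non-sibilant consonant.
The plural suffix surfaces as /ɪz/ after sibilants, /s/ after other voiceless consonants, and /z/ after other voiced sounds.
So the plural -s on *month* is pronounced /s/.

/s/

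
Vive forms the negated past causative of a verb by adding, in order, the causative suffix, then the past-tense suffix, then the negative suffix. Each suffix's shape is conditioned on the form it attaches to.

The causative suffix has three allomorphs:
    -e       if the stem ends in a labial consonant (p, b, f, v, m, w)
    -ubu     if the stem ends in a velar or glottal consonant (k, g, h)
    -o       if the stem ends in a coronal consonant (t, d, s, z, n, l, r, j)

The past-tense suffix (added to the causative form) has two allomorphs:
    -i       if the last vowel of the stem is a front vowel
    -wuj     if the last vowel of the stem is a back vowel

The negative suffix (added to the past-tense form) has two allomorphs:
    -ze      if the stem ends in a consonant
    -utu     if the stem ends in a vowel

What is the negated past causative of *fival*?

fivalowujze

*fival* — final consonant /l/ (coronal) → -o → *fivalo*.
The causative form *fivalo*: last vowel = /o/, a back vowel → -wuj → *fivalowuj*.
The past-tense form *fivalowuj*: final sound = /j/, a consonant → -ze → *fivalowujze*.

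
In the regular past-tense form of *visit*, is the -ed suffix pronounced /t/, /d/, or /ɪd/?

The stem *visit* ends in /t/ or /d/.
The -ed suffix is realized as /ɪd/ after /t, d/; as /t/ after other voiceless consonants; and as /d/ after other voiced sounds.
So -ed on *visit* is pronounced /ɪd/.

/ɪd/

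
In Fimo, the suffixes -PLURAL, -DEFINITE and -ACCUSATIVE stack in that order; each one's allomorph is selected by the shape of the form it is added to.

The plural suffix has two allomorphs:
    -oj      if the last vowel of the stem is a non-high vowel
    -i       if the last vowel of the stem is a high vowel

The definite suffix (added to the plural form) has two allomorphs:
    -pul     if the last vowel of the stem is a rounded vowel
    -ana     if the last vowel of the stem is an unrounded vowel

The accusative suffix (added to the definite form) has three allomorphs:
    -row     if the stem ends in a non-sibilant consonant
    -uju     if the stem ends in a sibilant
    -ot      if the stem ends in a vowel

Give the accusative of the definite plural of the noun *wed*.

The last vowel of *wed* is /e/, which is a non-high vowel, so the plural suffix is -oj, giving *wedoj*.
The plural form *wedoj*: last vowel = /o/, a rounded vowel → -pul → *wedojpul*.
The definite form *wedojpul*: final sound = /l/, a non-sibilant consonant → -row → *wedojpulrow*.

wedojpulrow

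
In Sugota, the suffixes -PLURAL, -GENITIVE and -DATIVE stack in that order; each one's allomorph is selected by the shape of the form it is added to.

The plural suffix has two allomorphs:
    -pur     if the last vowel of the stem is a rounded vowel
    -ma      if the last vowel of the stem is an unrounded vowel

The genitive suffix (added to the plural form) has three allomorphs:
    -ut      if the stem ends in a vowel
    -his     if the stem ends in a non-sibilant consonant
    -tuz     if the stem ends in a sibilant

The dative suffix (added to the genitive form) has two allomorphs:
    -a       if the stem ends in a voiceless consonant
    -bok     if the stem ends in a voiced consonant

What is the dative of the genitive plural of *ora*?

oramauta

The last vowel of *ora* is /a/, which is an unrounded vowel, so the plural suffix is -ma, giving *orama*.
The plural form *orama* — final sound /a/ (a vowel) → -ut → *oramaut*.
The final consonant of the genitive form *oramaut* is /t/, which is voiceless, so the dative suffix is -a, giving *oramauta*.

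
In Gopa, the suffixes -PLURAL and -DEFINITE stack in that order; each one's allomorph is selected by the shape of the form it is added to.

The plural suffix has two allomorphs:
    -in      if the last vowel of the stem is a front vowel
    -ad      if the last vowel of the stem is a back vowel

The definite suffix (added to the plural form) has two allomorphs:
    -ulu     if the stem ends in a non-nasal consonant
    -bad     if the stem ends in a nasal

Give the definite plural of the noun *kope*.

*kope*: last vowel = /e/, a front vowel → -in → *kopein*.
Since the final consonant of the plural form *kopein* is /n/ (a nasal), it takes -bad, giving *kopeinbad*.

kopeinbad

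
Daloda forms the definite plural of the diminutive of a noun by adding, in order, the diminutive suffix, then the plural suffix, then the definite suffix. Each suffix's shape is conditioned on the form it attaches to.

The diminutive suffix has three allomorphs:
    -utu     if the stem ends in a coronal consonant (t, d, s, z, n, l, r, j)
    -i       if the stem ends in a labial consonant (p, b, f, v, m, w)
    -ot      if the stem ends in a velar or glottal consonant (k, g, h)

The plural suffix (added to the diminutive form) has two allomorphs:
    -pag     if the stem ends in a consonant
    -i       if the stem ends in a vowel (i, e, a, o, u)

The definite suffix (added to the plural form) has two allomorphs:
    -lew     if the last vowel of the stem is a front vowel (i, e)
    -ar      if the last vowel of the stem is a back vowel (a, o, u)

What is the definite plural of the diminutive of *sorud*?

Since the final consonant of *sorud* is /d/ (coronal), it takes -utu, giving *sorudutu*.
Since the final sound of the diminutive form *sorudutu* is /u/ (a vowel), it takes -i, giving *sorudutui*.
Since the last vowel of the plural form *sorudutui* is /i/ (a front vowel), it takes -lew, giving *sorudutuilew*.

sorudutuilew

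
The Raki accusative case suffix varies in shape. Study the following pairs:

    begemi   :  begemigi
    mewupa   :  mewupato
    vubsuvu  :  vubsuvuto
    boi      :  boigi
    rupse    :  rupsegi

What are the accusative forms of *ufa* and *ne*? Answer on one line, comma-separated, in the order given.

The suffix is conditioned by the last vowel: -gi when the last vowel of the stem is a front vowel (*begemi*, *boi*, *rupse*); -to when the last vowel of the stem is a back vowel (*mewupa*, *vubsuvu*).
*ufa* — last vowel /a/ (a back vowel) → -to → *ufato*.
Since the last vowel of *ne* is /e/ (a front vowel), it takes -gi, giving *negi*.

ufato, negi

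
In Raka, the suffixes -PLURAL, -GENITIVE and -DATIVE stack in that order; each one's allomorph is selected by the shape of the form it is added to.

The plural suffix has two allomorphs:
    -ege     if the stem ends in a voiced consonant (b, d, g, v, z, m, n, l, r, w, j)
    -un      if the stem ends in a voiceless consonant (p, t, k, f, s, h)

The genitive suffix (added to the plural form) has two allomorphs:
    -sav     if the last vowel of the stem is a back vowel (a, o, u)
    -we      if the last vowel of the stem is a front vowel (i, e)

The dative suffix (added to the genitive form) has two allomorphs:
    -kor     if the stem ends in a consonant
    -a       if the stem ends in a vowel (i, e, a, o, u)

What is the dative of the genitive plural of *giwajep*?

The final consonant of *giwajep* is /p/, which is voiceless, so the plural suffix is -un, giving *giwajepun*.
Since the last vowel of the plural form *giwajepun* is /u/ (a back vowel), it takes -sav, giving *giwajepunsav*.
The genitive form *giwajepunsav* — final sound /v/ (a consonant) → -kor → *giwajepunsavkor*.

giwajepunsavkor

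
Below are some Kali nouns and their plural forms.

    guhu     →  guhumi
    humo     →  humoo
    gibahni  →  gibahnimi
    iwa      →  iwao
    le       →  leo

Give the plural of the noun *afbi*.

afbimi

The pattern is height harmony: -mi when the last vowel of the stem is a high vowel (*guhu*, *gibahni*); -o when the last vowel of the stem is a non-high vowel (*humo*, *iwa*, *le*).
Since the last vowel of *afbi* is /i/ (a high vowel), it takes -mi, giving *afbimi*.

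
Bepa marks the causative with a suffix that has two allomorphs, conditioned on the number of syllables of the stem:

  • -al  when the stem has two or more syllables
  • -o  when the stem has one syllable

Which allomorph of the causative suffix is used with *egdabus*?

-al

*egdabus* has 3 syllables, so the suffix is -al.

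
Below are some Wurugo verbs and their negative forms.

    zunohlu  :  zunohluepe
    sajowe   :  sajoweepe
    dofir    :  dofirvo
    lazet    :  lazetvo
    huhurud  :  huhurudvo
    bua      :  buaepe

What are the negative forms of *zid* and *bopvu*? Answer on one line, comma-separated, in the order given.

zidvo, bopvuepe

The pattern is consonant vs. vowel: -vo when the stem ends in a consonant (*dofir*, *lazet*, *huhurud*); -epe when the stem ends in a vowel (*zunohlu*, *sajowe*, *bua*).
*zid*: final sound = /d/, a consonant → -vo → *zidvo*.
The final sound of *bopvu* is /u/, which is a vowel, so the suffix is -epe, giving *bopvuepe*.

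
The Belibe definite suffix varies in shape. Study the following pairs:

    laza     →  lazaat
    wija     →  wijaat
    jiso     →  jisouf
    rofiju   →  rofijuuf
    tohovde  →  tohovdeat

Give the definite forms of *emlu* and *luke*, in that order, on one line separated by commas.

The suffix is conditioned by the last vowel: -uf when the last vowel of the stem is a rounded vowel (*jiso*, *rofiju*); -at when the last vowel of the stem is an unrounded vowel (*laza*, *wija*, *tohovde*).
The last vowel of *emlu* is /u/, which is a rounded vowel, so the suffix is -uf, giving *emluuf*.
Since the last vowel of *luke* is /e/ (an unrounded vowel), it takes -at, giving *lukeat*.

emluuf, lukeat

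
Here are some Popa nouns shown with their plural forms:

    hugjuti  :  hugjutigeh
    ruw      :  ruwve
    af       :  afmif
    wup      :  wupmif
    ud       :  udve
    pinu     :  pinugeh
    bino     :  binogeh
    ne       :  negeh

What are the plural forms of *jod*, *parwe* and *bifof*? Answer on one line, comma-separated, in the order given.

The suffix is conditioned by the final sound: -mif when the stem ends in a voiceless consonant (*af*, *wup*); -ve when the stem ends in a voiced consonant (*ruw*, *ud*); -geh when the stem ends in a vowel (*hugjuti*, *pinu*, *bino*, *ne*).
The final sound of *jod* is /d/, which is a voiced consonant, so the suffix is -ve, giving *jodve*.
The final sound of *parwe* is /e/, which is a vowel, so the suffix is -geh, giving *parwegeh*.
The final sound of *bifof* is /f/, which is a voiceless consonant, so the suffix is -mif, giving *bifofmif*.

jodve, parwegeh, bifofmif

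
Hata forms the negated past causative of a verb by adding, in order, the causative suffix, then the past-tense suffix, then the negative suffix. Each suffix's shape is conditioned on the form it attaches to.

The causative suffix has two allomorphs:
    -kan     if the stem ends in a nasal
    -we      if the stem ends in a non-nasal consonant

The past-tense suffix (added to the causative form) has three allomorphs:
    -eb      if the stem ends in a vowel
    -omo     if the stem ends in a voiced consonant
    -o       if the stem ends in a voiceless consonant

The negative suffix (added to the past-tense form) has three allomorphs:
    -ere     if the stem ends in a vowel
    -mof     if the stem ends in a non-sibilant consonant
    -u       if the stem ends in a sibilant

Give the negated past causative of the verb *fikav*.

fikavweebmof

*fikav*: final consonant = /v/, non-nasal → -we → *fikavwe*.
The causative form *fikavwe*: final sound = /e/, a vowel → -eb → *fikavweeb*.
Since the final sound of the past-tense form *fikavweeb* is /b/ (a non-sibilant consonant), it takes -mof, giving *fikavweebmof*.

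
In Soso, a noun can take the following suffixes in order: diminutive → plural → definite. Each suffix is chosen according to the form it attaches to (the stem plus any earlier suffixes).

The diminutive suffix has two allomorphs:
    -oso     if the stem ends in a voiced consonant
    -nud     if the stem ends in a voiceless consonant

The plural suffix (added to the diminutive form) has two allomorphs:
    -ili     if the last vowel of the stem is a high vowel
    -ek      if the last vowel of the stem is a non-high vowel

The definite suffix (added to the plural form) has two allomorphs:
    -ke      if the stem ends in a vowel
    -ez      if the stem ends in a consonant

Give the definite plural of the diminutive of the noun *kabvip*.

The final consonant of *kabvip* is /p/, which is voiceless, so the diminutive suffix is -nud, giving *kabvipnud*.
Since the last vowel of the diminutive form *kabvipnud* is /u/ (a high vowel), it takes -ili, giving *kabvipnudili*.
The final sound of the plural form *kabvipnudili* is /i/, which is a vowel, so the definite suffix is -ke, giving *kabvipnudilike*.

kabvipnudilike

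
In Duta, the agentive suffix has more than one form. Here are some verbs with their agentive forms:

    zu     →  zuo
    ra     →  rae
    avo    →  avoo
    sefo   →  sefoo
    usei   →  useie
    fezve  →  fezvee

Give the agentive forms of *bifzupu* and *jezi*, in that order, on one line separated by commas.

bifzupuo, jezie

The suffix is conditioned by the last vowel: -o when the last vowel of the stem is a rounded vowel (*zu*, *avo*, *sefo*); -e when the last vowel of the stem is an unrounded vowel (*ra*, *usei*, *fezve*).
Since the last vowel of *bifzupu* is /u/ (a rounded vowel), it takes -o, giving *bifzupuo*.
The last vowel of *jezi* is /i/, which is an unrounded vowel, so the suffix is -e, giving *jezie*.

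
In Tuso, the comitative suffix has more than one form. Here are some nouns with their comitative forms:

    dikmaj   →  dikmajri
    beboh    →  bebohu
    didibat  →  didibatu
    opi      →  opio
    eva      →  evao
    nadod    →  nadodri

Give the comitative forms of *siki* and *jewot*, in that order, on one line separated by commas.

sikio, jewotu

The suffix is conditioned by the final sound: -u when the stem ends in a voiceless consonant (*beboh*, *didibat*); -ri when the stem ends in a voiced consonant (*dikmaj*, *nadod*); -o when the stem ends in a vowel (*opi*, *eva*).
*siki* — final sound /i/ (a vowel) → -o → *sikio*.
*jewot* — final sound /t/ (a voiceless consonant) → -u → *jewotu*.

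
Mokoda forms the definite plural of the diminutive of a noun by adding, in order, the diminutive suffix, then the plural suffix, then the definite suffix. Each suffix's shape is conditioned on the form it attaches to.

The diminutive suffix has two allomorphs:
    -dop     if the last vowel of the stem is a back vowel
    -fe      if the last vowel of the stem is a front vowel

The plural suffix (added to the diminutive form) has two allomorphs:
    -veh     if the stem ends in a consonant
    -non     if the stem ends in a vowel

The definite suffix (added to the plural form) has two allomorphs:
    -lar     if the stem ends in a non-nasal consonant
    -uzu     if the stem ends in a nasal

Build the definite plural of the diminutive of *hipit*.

hipitfenonuzu

*hipit*: last vowel = /i/, a front vowel → -fe → *hipitfe*.
The diminutive form *hipitfe* — final sound /e/ (a vowel) → -non → *hipitfenon*.
The plural form *hipitfenon*: final consonant = /n/, a nasal → -uzu → *hipitfenonuzu*.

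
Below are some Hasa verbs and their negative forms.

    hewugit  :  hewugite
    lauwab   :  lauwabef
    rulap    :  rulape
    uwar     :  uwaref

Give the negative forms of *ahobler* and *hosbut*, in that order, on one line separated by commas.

Looking at the final consonant of each stem: -e when the stem ends in a voiceless consonant (*hewugit*, *rulap*); -ef when the stem ends in a voiced consonant (*lauwab*, *uwar*).
*ahobler* — final consonant /r/ (voiced) → -ef → *ahobleref*.
*hosbut*: final consonant = /t/, voiceless → -e → *hosbute*.

ahobleref, hosbute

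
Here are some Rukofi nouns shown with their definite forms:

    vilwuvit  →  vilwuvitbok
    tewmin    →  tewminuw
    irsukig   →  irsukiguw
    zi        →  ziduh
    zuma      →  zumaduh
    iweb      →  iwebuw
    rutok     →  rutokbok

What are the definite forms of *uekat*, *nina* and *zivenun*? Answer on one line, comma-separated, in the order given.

The suffix is conditioned by the final sound: -bok when the stem ends in a voiceless consonant (*vilwuvit*, *rutok*); -uw when the stem ends in a voiced consonant (*tewmin*, *irsukig*, *iweb*); -duh when the stem ends in a vowel (*zi*, *zuma*).
*uekat*: final sound = /t/, a voiceless consonant → -bok → *uekatbok*.
Since the final sound of *nina* is /a/ (a vowel), it takes -duh, giving *ninaduh*.
*zivenun*: final sound = /n/, a voiced consonant → -uw → *zivenunuw*.

uekatbok, ninaduh, zivenunuw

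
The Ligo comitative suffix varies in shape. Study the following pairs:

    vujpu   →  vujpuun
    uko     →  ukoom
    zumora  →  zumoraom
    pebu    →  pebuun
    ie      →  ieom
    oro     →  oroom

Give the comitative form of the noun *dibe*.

dibeom

Looking at the last vowel of each stem: -un when the last vowel of the stem is a high vowel (*vujpu*, *pebu*); -om when the last vowel of the stem is a non-high vowel (*uko*, *zumora*, *ie*, *oro*).
Since the last vowel of *dibe* is /e/ (a non-high vowel), it takes -om, giving *dibeom*.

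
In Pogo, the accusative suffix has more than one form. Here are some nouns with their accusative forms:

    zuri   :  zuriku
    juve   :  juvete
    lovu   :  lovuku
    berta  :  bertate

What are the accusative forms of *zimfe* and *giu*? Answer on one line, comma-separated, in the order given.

zimfete, giuku

The alternation tracks the last vowel of the stem — -ku when the last vowel of the stem is a high vowel (*zuri*, *lovu*); -te when the last vowel of the stem is a non-high vowel (*juve*, *berta*).
The last vowel of *zimfe* is /e/, which is a non-high vowel, so the suffix is -te, giving *zimfete*.
*giu*: last vowel = /u/, a high vowel → -ku → *giuku*.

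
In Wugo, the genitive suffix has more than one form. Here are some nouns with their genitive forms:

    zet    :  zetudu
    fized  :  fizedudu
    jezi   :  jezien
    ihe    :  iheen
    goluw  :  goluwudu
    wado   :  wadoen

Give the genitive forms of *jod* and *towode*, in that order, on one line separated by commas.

The suffix is conditioned by the final sound: -udu when the stem ends in a consonant (*zet*, *fized*, *goluw*); -en when the stem ends in a vowel (*jezi*, *ihe*, *wado*).
*jod* — final sound /d/ (a consonant) → -udu → *jodudu*.
The final sound of *towode* is /e/, which is a vowel, so the suffix is -en, giving *towodeen*.

jodudu, towodeen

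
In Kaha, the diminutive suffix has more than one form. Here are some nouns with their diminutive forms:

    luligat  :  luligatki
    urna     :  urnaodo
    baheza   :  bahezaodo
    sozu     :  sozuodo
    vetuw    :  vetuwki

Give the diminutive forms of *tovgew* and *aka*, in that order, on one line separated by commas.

The suffix is conditioned by the final sound: -ki when the stem ends in a consonant (*luligat*, *vetuw*); -odo when the stem ends in a vowel (*urna*, *baheza*, *sozu*).
The final sound of *tovgew* is /w/, which is a consonant, so the suffix is -ki, giving *tovgewki*.
The final sound of *aka* is /a/, which is a vowel, so the suffix is -odo, giving *akaodo*.

tovgewki, akaodo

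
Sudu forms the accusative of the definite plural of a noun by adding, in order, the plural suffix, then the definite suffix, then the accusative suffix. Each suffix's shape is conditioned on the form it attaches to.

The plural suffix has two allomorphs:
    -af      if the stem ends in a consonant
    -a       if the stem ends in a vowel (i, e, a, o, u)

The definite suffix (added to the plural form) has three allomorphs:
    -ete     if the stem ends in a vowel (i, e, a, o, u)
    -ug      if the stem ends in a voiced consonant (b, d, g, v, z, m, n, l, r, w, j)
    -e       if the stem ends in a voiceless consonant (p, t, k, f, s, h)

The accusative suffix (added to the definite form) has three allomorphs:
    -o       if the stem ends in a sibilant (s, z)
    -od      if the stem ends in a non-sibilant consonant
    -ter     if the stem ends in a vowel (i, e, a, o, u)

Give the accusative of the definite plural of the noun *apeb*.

*apeb* — final sound /b/ (a consonant) → -af → *apebaf*.
Since the final sound of the plural form *apebaf* is /f/ (a voiceless consonant), it takes -e, giving *apebafe*.
The final sound of the definite form *apebafe* is /e/, which is a vowel, so the accusative suffix is -ter, giving *apebafeter*.

apebafeter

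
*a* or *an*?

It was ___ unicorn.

a

The indefinite article is chosen by the initial *sound* of the following word, not its spelling.
*unicorn* begins with the sound /juː/ (u pronounced /juː/) — a consonant sound.
So the article is *a*: It was a unicorn.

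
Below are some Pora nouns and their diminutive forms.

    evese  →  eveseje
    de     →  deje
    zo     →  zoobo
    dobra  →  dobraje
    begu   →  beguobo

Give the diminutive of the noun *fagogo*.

The pattern is rounding harmony: -obo when the last vowel of the stem is a rounded vowel (*zo*, *begu*); -je when the last vowel of the stem is an unrounded vowel (*evese*, *de*, *dobra*).
*fagogo*: last vowel = /o/, a rounded vowel → -obo → *fagogoobo*.

fagogoobo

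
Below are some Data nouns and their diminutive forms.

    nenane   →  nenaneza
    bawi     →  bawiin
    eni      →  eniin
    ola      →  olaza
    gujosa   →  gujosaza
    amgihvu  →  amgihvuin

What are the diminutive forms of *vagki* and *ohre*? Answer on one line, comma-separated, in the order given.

vagkiin, ohreza

Looking at the last vowel of each stem: -in when the last vowel of the stem is a high vowel (*bawi*, *eni*, *amgihvu*); -za when the last vowel of the stem is a non-high vowel (*nenane*, *ola*, *gujosa*).
Since the last vowel of *vagki* is /i/ (a high vowel), it takes -in, giving *vagkiin*.
*ohre*: last vowel = /e/, a non-high vowel → -za → *ohreza*.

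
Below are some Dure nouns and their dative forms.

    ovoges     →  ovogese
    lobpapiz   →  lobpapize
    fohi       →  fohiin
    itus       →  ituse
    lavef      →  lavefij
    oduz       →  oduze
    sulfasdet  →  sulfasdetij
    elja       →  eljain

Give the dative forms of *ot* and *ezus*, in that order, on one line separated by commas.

otij, ezuse

Looking at the final sound of each stem: -e when the stem ends in a sibilant (*ovoges*, *lobpapiz*, *itus*, *oduz*); -ij when the stem ends in a non-sibilant consonant (*lavef*, *sulfasdet*); -in when the stem ends in a vowel (*fohi*, *elja*).
Since the final sound of *ot* is /t/ (a non-sibilant consonant), it takes -ij, giving *otij*.
The final sound of *ezus* is /s/, which is a sibilant, so the suffix is -e, giving *ezuse*.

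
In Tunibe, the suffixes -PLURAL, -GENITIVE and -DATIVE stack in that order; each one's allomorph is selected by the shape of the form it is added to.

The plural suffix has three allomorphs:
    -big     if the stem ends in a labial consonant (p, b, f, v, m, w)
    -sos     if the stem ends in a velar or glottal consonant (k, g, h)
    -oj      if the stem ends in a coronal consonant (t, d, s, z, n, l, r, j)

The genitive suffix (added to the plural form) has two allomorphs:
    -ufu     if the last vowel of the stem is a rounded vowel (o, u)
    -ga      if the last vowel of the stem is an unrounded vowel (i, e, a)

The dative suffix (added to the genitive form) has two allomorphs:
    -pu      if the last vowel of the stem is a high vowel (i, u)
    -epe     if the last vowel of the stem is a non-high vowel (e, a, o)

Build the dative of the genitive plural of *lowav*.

lowavbiggaepe

*lowav* — final consonant /v/ (labial) → -big → *lowavbig*.
The last vowel of the plural form *lowavbig* is /i/, which is an unrounded vowel, so the genitive suffix is -ga, giving *lowavbigga*.
The last vowel of the genitive form *lowavbigga* is /a/, which is a non-high vowel, so the dative suffix is -epe, giving *lowavbiggaepe*.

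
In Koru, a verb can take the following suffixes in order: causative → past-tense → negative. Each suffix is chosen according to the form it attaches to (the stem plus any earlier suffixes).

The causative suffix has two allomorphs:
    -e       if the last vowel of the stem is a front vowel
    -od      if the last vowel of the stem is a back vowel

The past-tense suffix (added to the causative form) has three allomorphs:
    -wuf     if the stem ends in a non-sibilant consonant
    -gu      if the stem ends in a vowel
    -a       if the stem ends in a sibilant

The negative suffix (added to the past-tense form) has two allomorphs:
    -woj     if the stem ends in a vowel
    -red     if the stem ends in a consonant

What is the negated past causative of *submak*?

submakodwufred

*submak*: last vowel = /a/, a back vowel → -od → *submakod*.
The causative form *submakod* — final sound /d/ (a non-sibilant consonant) → -wuf → *submakodwuf*.
Since the final sound of the past-tense form *submakodwuf* is /f/ (a consonant), it takes -red, giving *submakodwufred*.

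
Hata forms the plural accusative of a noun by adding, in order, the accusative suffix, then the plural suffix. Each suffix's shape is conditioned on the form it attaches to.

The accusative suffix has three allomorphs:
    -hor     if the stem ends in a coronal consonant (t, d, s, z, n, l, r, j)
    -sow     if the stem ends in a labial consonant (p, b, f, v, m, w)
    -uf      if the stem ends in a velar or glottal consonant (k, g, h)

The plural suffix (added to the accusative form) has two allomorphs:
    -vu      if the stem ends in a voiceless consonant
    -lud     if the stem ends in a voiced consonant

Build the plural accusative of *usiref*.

usirefsowlud

*usiref*: final consonant = /f/, labial → -sow → *usirefsow*.
The accusative form *usirefsow* — final consonant /w/ (voiced) → -lud → *usirefsowlud*.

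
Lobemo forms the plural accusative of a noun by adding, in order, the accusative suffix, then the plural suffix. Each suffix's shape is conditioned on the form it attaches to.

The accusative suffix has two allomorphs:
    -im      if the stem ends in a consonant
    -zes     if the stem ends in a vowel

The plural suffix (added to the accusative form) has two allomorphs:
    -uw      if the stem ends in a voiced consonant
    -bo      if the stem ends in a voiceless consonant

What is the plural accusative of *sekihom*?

Since the final sound of *sekihom* is /m/ (a consonant), it takes -im, giving *sekihomim*.
Since the final consonant of the accusative form *sekihomim* is /m/ (voiced), it takes -uw, giving *sekihomimuw*.

sekihomimuw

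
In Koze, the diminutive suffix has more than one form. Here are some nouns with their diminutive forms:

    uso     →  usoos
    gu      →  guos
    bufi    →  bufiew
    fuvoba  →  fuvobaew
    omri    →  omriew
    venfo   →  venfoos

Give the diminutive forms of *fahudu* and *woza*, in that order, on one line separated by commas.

The alternation tracks the last vowel of the stem — -os when the last vowel of the stem is a rounded vowel (*uso*, *gu*, *venfo*); -ew when the last vowel of the stem is an unrounded vowel (*bufi*, *fuvoba*, *omri*).
*fahudu*: last vowel = /u/, a rounded vowel → -os → *fahuduos*.
*woza*: last vowel = /a/, an unrounded vowel → -ew → *wozaew*.

fahuduos, wozaew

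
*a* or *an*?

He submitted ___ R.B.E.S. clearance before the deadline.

an

The indefinite article is chosen by the initial *sound* of the following word, not its spelling.
The initialism *R.B.E.S.* is read letter by letter; the first letter, R, is pronounced /ɑr/, which begins with a vowel sound.
So the article is *an*: He submitted an R.B.E.S. clearance before the deadline.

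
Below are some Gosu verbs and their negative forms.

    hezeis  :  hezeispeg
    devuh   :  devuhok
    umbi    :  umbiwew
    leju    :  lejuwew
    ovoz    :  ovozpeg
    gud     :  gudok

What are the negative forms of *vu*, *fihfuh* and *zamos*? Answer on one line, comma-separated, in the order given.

vuwew, fihfuhok, zamospeg

The pattern is sibilance of the final sound: -peg when the stem ends in a sibilant (*hezeis*, *ovoz*); -ok when the stem ends in a non-sibilant consonant (*devuh*, *gud*); -wew when the stem ends in a vowel (*umbi*, *leju*).
*vu* — final sound /u/ (a vowel) → -wew → *vuwew*.
*fihfuh* — final sound /h/ (a non-sibilant consonant) → -ok → *fihfuhok*.
*zamos* — final sound /s/ (a sibilant) → -peg → *zamospeg*.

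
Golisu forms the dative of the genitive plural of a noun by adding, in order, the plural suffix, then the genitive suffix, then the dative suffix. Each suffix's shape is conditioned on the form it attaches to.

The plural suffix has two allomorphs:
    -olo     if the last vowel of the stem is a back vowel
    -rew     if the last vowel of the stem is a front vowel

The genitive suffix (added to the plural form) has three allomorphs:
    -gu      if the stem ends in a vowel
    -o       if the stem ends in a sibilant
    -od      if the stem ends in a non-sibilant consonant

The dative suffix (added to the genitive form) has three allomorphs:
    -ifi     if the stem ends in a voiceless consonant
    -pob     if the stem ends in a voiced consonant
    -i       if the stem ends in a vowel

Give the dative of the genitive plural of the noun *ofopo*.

*ofopo* — last vowel /o/ (a back vowel) → -olo → *ofopoolo*.
The plural form *ofopoolo* — final sound /o/ (a vowel) → -gu → *ofopoologu*.
The genitive form *ofopoologu*: final sound = /u/, a vowel → -i → *ofopoologui*.

ofopoologui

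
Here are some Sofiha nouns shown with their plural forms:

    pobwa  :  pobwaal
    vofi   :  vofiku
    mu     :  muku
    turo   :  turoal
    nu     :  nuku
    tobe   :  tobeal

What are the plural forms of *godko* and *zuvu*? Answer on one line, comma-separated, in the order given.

The pattern is height harmony: -ku when the last vowel of the stem is a high vowel (*vofi*, *mu*, *nu*); -al when the last vowel of the stem is a non-high vowel (*pobwa*, *turo*, *tobe*).
Since the last vowel of *godko* is /o/ (a non-high vowel), it takes -al, giving *godkoal*.
Since the last vowel of *zuvu* is /u/ (a high vowel), it takes -ku, giving *zuvuku*.

godkoal, zuvuku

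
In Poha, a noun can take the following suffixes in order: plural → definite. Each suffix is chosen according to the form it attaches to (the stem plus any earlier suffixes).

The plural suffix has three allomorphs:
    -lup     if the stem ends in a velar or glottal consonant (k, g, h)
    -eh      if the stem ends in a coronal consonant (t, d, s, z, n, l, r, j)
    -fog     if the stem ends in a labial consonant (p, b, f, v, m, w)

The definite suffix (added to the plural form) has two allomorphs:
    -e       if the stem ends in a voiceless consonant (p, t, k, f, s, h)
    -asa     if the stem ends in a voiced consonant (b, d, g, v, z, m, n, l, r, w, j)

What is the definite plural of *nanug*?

nanuglupe

The final consonant of *nanug* is /g/, which is velar/glottal, so the plural suffix is -lup, giving *nanuglup*.
The plural form *nanuglup* — final consonant /p/ (voiceless) → -e → *nanuglupe*.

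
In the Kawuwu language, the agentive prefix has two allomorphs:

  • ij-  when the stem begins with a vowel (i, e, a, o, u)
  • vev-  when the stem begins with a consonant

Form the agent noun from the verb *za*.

vevza

Since the first sound of *za* is /z/ (a consonant), it takes vev-, giving *vevza*.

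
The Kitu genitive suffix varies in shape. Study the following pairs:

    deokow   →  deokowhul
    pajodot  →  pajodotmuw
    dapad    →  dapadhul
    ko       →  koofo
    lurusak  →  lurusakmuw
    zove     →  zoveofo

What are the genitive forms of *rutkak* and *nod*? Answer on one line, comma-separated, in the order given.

rutkakmuw, nodhul

The pattern is voicing of the final sound: -muw when the stem ends in a voiceless consonant (*pajodot*, *lurusak*); -hul when the stem ends in a voiced consonant (*deokow*, *dapad*); -ofo when the stem ends in a vowel (*ko*, *zove*).
Since the final sound of *rutkak* is /k/ (a voiceless consonant), it takes -muw, giving *rutkakmuw*.
*nod* — final sound /d/ (a voiced consonant) → -hul → *nodhul*.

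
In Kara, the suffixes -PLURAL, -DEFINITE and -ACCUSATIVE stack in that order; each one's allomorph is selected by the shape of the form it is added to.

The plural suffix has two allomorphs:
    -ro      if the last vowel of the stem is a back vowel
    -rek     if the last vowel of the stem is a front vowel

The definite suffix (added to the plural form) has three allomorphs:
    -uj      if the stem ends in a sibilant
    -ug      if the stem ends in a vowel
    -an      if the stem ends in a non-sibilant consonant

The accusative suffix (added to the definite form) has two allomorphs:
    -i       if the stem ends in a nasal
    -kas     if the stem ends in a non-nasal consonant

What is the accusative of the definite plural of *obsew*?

*obsew* — last vowel /e/ (a front vowel) → -rek → *obsewrek*.
The plural form *obsewrek* — final sound /k/ (a non-sibilant consonant) → -an → *obsewrekan*.
The definite form *obsewrekan* — final consonant /n/ (a nasal) → -i → *obsewrekani*.

obsewrekani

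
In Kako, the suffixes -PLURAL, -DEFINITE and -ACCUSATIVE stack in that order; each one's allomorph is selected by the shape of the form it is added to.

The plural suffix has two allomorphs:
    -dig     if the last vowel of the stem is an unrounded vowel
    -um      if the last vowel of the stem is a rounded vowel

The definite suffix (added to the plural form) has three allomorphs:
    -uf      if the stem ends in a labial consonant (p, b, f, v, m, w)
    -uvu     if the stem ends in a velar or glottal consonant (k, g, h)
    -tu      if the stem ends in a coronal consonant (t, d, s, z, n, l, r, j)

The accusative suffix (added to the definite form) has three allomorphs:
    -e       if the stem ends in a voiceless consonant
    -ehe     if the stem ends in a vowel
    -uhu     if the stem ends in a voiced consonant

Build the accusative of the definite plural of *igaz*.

*igaz* — last vowel /a/ (an unrounded vowel) → -dig → *igazdig*.
The plural form *igazdig*: final consonant = /g/, velar/glottal → -uvu → *igazdiguvu*.
The definite form *igazdiguvu* — final sound /u/ (a vowel) → -ehe → *igazdiguvuehe*.

igazdiguvuehe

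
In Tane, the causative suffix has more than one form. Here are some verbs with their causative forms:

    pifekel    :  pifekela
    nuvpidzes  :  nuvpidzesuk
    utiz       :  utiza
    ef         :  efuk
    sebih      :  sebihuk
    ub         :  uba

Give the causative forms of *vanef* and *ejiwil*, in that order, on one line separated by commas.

vanefuk, ejiwila

The suffix is conditioned by the final consonant: -uk when the stem ends in a voiceless consonant (*nuvpidzes*, *ef*, *sebih*); -a when the stem ends in a voiced consonant (*pifekel*, *utiz*, *ub*).
*vanef*: final consonant = /f/, voiceless → -uk → *vanefuk*.
*ejiwil* — final consonant /l/ (voiced) → -a → *ejiwila*.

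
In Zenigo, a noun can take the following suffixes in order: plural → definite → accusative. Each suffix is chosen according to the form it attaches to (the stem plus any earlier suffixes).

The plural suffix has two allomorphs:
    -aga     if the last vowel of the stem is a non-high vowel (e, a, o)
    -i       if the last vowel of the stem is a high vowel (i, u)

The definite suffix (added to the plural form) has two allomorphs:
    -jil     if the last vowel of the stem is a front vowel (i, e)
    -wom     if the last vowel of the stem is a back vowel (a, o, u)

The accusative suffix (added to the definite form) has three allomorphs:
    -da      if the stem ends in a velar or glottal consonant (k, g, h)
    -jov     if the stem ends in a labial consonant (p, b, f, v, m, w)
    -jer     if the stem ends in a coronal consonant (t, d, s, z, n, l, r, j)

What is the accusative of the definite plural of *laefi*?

laefiijiljer

The last vowel of *laefi* is /i/, which is a high vowel, so the plural suffix is -i, giving *laefii*.
The last vowel of the plural form *laefii* is /i/, which is a front vowel, so the definite suffix is -jil, giving *laefiijil*.
The definite form *laefiijil* — final consonant /l/ (coronal) → -jer → *laefiijiljer*.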